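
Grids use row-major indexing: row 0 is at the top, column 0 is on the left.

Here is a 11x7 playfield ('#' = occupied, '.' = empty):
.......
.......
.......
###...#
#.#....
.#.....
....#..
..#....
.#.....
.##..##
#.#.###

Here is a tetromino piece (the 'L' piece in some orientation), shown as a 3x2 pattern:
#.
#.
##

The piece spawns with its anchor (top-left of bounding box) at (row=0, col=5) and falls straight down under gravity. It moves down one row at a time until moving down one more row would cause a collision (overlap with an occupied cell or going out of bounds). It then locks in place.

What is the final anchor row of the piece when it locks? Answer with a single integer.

Spawn at (row=0, col=5). Try each row:
  row 0: fits
  row 1: blocked -> lock at row 0

Answer: 0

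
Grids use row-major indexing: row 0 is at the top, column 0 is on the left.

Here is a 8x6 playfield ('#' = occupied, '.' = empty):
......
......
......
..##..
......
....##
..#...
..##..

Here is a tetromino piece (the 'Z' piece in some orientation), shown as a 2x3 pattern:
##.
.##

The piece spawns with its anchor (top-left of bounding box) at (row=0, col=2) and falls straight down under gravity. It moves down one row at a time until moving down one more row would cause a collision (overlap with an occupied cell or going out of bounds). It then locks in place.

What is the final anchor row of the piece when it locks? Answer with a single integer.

Spawn at (row=0, col=2). Try each row:
  row 0: fits
  row 1: fits
  row 2: blocked -> lock at row 1

Answer: 1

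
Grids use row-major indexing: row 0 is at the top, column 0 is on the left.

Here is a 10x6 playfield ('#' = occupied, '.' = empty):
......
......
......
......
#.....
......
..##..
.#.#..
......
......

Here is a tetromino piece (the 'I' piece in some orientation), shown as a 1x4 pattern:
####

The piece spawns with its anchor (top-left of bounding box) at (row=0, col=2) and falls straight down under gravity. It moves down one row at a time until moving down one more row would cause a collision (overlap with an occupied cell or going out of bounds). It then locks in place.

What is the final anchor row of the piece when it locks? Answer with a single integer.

Answer: 5

Derivation:
Spawn at (row=0, col=2). Try each row:
  row 0: fits
  row 1: fits
  row 2: fits
  row 3: fits
  row 4: fits
  row 5: fits
  row 6: blocked -> lock at row 5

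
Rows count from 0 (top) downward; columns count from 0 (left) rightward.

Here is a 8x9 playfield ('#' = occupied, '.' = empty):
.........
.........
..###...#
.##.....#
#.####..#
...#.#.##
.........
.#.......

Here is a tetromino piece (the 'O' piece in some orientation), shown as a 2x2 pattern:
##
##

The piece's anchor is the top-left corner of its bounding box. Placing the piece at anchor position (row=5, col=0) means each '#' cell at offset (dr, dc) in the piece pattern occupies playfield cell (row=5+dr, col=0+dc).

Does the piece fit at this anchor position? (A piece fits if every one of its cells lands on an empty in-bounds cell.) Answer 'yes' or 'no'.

Check each piece cell at anchor (5, 0):
  offset (0,0) -> (5,0): empty -> OK
  offset (0,1) -> (5,1): empty -> OK
  offset (1,0) -> (6,0): empty -> OK
  offset (1,1) -> (6,1): empty -> OK
All cells valid: yes

Answer: yes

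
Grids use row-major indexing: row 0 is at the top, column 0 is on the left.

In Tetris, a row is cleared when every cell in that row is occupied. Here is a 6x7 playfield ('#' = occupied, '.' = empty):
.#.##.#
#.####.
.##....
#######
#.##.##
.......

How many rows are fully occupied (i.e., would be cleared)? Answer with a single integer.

Check each row:
  row 0: 3 empty cells -> not full
  row 1: 2 empty cells -> not full
  row 2: 5 empty cells -> not full
  row 3: 0 empty cells -> FULL (clear)
  row 4: 2 empty cells -> not full
  row 5: 7 empty cells -> not full
Total rows cleared: 1

Answer: 1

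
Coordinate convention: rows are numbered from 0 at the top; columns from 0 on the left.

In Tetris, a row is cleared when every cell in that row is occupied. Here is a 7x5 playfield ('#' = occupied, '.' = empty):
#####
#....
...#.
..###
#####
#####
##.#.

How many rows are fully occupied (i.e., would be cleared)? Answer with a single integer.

Check each row:
  row 0: 0 empty cells -> FULL (clear)
  row 1: 4 empty cells -> not full
  row 2: 4 empty cells -> not full
  row 3: 2 empty cells -> not full
  row 4: 0 empty cells -> FULL (clear)
  row 5: 0 empty cells -> FULL (clear)
  row 6: 2 empty cells -> not full
Total rows cleared: 3

Answer: 3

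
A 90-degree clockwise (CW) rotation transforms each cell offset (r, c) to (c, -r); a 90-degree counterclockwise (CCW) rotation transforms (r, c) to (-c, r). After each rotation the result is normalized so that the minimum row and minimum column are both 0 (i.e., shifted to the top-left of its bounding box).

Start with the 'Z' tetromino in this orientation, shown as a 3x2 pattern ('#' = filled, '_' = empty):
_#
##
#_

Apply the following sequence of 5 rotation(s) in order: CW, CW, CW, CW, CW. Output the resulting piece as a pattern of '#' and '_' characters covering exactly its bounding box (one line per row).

Answer: ##_
_##

Derivation:
Start:
_#
##
#_
After rotation 1 (CW):
##_
_##
After rotation 2 (CW):
_#
##
#_
After rotation 3 (CW):
##_
_##
After rotation 4 (CW):
_#
##
#_
After rotation 5 (CW):
##_
_##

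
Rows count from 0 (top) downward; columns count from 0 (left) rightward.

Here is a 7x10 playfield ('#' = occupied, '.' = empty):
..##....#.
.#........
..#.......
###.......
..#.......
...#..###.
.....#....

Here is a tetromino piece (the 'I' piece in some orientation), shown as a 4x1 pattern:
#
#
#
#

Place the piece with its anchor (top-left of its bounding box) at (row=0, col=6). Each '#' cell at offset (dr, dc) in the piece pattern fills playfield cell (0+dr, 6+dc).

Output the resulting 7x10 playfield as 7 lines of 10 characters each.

Answer: ..##..#.#.
.#....#...
..#...#...
###...#...
..#.......
...#..###.
.....#....

Derivation:
Fill (0+0,6+0) = (0,6)
Fill (0+1,6+0) = (1,6)
Fill (0+2,6+0) = (2,6)
Fill (0+3,6+0) = (3,6)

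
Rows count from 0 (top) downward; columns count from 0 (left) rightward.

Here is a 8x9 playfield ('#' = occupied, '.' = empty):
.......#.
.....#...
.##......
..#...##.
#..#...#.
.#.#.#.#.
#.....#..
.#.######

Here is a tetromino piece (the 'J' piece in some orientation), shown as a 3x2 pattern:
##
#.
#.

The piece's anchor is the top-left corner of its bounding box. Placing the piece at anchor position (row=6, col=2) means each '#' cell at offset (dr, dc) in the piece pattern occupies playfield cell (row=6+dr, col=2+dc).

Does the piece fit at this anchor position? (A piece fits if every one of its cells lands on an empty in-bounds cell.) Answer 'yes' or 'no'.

Check each piece cell at anchor (6, 2):
  offset (0,0) -> (6,2): empty -> OK
  offset (0,1) -> (6,3): empty -> OK
  offset (1,0) -> (7,2): empty -> OK
  offset (2,0) -> (8,2): out of bounds -> FAIL
All cells valid: no

Answer: no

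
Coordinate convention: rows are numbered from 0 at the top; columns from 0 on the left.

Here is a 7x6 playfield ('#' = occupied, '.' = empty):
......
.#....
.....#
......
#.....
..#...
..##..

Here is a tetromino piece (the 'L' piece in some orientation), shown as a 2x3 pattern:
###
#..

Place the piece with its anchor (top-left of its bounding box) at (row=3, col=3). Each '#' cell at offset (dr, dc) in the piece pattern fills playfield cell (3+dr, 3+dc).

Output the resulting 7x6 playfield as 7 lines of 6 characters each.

Fill (3+0,3+0) = (3,3)
Fill (3+0,3+1) = (3,4)
Fill (3+0,3+2) = (3,5)
Fill (3+1,3+0) = (4,3)

Answer: ......
.#....
.....#
...###
#..#..
..#...
..##..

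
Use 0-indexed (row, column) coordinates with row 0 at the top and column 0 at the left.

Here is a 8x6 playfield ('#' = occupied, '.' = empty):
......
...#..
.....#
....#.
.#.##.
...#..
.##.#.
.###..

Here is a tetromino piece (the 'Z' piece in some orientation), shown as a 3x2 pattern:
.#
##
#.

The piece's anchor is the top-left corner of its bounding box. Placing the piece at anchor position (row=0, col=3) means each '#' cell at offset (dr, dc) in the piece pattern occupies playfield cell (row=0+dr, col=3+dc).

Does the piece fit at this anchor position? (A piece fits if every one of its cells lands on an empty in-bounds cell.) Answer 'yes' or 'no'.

Answer: no

Derivation:
Check each piece cell at anchor (0, 3):
  offset (0,1) -> (0,4): empty -> OK
  offset (1,0) -> (1,3): occupied ('#') -> FAIL
  offset (1,1) -> (1,4): empty -> OK
  offset (2,0) -> (2,3): empty -> OK
All cells valid: no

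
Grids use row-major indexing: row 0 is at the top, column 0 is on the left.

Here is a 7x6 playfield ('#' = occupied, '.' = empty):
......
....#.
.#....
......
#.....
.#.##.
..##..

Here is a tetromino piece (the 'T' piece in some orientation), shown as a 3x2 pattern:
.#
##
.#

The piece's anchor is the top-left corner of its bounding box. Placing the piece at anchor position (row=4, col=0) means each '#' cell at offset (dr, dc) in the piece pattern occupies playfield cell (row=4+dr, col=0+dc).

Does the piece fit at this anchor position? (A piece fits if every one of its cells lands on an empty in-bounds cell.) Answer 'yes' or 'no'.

Check each piece cell at anchor (4, 0):
  offset (0,1) -> (4,1): empty -> OK
  offset (1,0) -> (5,0): empty -> OK
  offset (1,1) -> (5,1): occupied ('#') -> FAIL
  offset (2,1) -> (6,1): empty -> OK
All cells valid: no

Answer: no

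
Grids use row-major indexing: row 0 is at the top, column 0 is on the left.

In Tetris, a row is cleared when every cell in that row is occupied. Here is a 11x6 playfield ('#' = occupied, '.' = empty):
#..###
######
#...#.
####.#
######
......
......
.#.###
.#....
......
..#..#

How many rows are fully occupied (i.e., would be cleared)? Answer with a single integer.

Answer: 2

Derivation:
Check each row:
  row 0: 2 empty cells -> not full
  row 1: 0 empty cells -> FULL (clear)
  row 2: 4 empty cells -> not full
  row 3: 1 empty cell -> not full
  row 4: 0 empty cells -> FULL (clear)
  row 5: 6 empty cells -> not full
  row 6: 6 empty cells -> not full
  row 7: 2 empty cells -> not full
  row 8: 5 empty cells -> not full
  row 9: 6 empty cells -> not full
  row 10: 4 empty cells -> not full
Total rows cleared: 2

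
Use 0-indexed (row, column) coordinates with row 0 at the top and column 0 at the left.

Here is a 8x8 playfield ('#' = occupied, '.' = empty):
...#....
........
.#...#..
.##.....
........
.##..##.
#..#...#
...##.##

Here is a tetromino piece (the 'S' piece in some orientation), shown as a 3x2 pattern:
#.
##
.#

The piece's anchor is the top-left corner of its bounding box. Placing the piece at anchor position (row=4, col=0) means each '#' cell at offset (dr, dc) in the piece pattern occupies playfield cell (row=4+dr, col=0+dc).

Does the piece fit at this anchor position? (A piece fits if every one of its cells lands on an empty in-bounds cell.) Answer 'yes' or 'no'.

Check each piece cell at anchor (4, 0):
  offset (0,0) -> (4,0): empty -> OK
  offset (1,0) -> (5,0): empty -> OK
  offset (1,1) -> (5,1): occupied ('#') -> FAIL
  offset (2,1) -> (6,1): empty -> OK
All cells valid: no

Answer: no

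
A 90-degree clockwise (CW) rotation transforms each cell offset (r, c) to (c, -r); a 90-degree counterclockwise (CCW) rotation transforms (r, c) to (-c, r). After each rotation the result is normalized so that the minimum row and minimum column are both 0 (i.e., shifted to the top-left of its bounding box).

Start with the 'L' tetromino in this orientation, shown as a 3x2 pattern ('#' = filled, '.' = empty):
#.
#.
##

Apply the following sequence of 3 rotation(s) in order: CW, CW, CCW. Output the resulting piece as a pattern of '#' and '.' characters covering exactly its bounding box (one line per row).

Start:
#.
#.
##
After rotation 1 (CW):
###
#..
After rotation 2 (CW):
##
.#
.#
After rotation 3 (CCW):
###
#..

Answer: ###
#..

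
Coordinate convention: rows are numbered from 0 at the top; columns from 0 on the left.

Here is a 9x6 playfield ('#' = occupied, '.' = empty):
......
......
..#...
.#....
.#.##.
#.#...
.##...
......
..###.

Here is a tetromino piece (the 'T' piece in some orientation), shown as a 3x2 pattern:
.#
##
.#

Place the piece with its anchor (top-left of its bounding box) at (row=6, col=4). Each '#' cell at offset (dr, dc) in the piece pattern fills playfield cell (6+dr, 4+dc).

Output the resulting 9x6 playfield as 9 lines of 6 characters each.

Answer: ......
......
..#...
.#....
.#.##.
#.#...
.##..#
....##
..####

Derivation:
Fill (6+0,4+1) = (6,5)
Fill (6+1,4+0) = (7,4)
Fill (6+1,4+1) = (7,5)
Fill (6+2,4+1) = (8,5)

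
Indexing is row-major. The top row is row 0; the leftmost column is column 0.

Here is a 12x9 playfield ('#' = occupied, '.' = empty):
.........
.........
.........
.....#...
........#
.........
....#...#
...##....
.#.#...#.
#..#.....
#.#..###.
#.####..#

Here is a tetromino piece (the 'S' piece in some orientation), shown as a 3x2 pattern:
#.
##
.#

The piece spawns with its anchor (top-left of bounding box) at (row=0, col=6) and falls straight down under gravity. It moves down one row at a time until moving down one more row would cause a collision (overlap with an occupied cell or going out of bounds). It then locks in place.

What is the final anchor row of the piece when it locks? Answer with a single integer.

Answer: 5

Derivation:
Spawn at (row=0, col=6). Try each row:
  row 0: fits
  row 1: fits
  row 2: fits
  row 3: fits
  row 4: fits
  row 5: fits
  row 6: blocked -> lock at row 5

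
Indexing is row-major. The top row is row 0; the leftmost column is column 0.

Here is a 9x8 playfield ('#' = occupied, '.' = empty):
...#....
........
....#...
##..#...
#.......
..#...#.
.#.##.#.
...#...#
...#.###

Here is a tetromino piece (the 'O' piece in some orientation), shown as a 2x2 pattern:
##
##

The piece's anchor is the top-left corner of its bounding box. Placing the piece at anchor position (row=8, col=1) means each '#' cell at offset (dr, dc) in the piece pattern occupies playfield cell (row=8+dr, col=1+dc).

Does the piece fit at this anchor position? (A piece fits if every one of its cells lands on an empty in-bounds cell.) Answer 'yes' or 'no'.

Answer: no

Derivation:
Check each piece cell at anchor (8, 1):
  offset (0,0) -> (8,1): empty -> OK
  offset (0,1) -> (8,2): empty -> OK
  offset (1,0) -> (9,1): out of bounds -> FAIL
  offset (1,1) -> (9,2): out of bounds -> FAIL
All cells valid: no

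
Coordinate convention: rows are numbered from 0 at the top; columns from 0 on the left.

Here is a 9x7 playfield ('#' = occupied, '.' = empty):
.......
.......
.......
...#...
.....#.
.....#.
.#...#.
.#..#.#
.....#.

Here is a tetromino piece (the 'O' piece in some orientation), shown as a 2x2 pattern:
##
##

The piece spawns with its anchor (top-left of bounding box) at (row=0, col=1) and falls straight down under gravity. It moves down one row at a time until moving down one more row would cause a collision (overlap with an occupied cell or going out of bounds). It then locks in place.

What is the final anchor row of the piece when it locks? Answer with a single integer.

Answer: 4

Derivation:
Spawn at (row=0, col=1). Try each row:
  row 0: fits
  row 1: fits
  row 2: fits
  row 3: fits
  row 4: fits
  row 5: blocked -> lock at row 4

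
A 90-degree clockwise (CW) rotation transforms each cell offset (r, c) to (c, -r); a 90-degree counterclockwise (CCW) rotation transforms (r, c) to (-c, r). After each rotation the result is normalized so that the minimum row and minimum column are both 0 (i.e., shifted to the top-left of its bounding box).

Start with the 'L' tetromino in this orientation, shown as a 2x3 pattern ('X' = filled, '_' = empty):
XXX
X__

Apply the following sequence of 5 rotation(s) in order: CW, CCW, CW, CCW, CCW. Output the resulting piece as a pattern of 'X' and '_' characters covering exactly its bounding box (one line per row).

Start:
XXX
X__
After rotation 1 (CW):
XX
_X
_X
After rotation 2 (CCW):
XXX
X__
After rotation 3 (CW):
XX
_X
_X
After rotation 4 (CCW):
XXX
X__
After rotation 5 (CCW):
X_
X_
XX

Answer: X_
X_
XX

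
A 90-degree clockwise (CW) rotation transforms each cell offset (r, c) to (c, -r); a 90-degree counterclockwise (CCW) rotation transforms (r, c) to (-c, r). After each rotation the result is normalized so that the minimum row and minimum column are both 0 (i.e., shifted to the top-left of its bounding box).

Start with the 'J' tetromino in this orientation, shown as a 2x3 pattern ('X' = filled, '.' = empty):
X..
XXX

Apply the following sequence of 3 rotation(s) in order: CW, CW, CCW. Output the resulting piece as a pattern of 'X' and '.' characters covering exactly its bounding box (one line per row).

Start:
X..
XXX
After rotation 1 (CW):
XX
X.
X.
After rotation 2 (CW):
XXX
..X
After rotation 3 (CCW):
XX
X.
X.

Answer: XX
X.
X.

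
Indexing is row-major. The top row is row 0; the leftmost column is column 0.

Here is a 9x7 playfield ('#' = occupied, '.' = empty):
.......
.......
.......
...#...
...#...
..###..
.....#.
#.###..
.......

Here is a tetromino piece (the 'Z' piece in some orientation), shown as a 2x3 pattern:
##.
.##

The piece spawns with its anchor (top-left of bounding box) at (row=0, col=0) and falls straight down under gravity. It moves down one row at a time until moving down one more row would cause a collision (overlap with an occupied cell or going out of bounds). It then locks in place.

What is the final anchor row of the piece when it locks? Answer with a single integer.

Answer: 3

Derivation:
Spawn at (row=0, col=0). Try each row:
  row 0: fits
  row 1: fits
  row 2: fits
  row 3: fits
  row 4: blocked -> lock at row 3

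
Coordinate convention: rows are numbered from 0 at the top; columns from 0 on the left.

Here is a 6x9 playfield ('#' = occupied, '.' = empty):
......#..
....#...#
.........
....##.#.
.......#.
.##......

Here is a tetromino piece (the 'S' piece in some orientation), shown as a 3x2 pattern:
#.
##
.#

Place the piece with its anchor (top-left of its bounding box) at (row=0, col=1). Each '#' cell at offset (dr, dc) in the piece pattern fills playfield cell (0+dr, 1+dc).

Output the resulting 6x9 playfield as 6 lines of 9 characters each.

Answer: .#....#..
.##.#...#
..#......
....##.#.
.......#.
.##......

Derivation:
Fill (0+0,1+0) = (0,1)
Fill (0+1,1+0) = (1,1)
Fill (0+1,1+1) = (1,2)
Fill (0+2,1+1) = (2,2)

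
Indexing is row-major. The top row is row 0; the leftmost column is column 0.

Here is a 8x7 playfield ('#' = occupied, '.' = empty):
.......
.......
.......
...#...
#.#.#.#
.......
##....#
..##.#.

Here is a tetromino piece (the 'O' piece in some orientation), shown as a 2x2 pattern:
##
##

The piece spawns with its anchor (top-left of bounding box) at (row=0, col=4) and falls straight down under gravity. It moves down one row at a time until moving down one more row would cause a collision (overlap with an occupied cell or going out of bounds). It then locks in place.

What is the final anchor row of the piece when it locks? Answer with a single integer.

Answer: 2

Derivation:
Spawn at (row=0, col=4). Try each row:
  row 0: fits
  row 1: fits
  row 2: fits
  row 3: blocked -> lock at row 2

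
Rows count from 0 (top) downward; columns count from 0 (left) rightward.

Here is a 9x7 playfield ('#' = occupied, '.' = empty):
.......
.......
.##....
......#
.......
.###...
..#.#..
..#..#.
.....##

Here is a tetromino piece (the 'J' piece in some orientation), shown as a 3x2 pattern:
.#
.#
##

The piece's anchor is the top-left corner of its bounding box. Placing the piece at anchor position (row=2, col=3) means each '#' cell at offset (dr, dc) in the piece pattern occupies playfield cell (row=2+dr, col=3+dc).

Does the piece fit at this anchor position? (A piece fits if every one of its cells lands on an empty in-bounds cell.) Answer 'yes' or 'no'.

Answer: yes

Derivation:
Check each piece cell at anchor (2, 3):
  offset (0,1) -> (2,4): empty -> OK
  offset (1,1) -> (3,4): empty -> OK
  offset (2,0) -> (4,3): empty -> OK
  offset (2,1) -> (4,4): empty -> OK
All cells valid: yes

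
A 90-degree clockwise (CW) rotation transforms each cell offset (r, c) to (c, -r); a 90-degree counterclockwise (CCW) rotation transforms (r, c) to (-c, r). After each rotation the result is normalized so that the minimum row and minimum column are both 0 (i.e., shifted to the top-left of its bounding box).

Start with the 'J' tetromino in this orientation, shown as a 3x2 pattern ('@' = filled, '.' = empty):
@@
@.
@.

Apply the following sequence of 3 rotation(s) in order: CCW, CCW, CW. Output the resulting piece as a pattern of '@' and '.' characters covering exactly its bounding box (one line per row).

Start:
@@
@.
@.
After rotation 1 (CCW):
@..
@@@
After rotation 2 (CCW):
.@
.@
@@
After rotation 3 (CW):
@..
@@@

Answer: @..
@@@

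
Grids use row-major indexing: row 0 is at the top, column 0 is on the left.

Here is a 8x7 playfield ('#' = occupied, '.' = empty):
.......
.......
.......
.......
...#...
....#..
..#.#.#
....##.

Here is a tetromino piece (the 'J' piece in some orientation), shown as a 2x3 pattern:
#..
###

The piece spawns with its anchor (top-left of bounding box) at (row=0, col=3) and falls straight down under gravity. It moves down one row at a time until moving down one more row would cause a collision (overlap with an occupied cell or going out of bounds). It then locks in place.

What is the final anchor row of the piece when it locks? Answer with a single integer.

Answer: 2

Derivation:
Spawn at (row=0, col=3). Try each row:
  row 0: fits
  row 1: fits
  row 2: fits
  row 3: blocked -> lock at row 2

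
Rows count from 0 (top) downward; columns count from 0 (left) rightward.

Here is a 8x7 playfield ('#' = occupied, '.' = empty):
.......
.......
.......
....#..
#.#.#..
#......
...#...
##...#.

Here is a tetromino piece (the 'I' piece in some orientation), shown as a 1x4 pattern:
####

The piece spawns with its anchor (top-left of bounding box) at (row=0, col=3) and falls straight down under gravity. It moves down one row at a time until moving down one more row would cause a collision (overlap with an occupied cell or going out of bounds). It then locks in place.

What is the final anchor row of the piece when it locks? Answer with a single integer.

Spawn at (row=0, col=3). Try each row:
  row 0: fits
  row 1: fits
  row 2: fits
  row 3: blocked -> lock at row 2

Answer: 2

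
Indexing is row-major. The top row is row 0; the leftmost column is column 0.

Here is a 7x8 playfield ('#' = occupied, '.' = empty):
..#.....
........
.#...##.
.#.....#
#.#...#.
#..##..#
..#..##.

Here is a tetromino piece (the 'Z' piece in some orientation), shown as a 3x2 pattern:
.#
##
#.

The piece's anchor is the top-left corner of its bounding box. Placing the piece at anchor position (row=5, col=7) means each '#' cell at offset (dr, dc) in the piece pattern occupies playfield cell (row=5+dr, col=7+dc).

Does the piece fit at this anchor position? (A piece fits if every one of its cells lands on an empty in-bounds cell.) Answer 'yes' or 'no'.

Check each piece cell at anchor (5, 7):
  offset (0,1) -> (5,8): out of bounds -> FAIL
  offset (1,0) -> (6,7): empty -> OK
  offset (1,1) -> (6,8): out of bounds -> FAIL
  offset (2,0) -> (7,7): out of bounds -> FAIL
All cells valid: no

Answer: no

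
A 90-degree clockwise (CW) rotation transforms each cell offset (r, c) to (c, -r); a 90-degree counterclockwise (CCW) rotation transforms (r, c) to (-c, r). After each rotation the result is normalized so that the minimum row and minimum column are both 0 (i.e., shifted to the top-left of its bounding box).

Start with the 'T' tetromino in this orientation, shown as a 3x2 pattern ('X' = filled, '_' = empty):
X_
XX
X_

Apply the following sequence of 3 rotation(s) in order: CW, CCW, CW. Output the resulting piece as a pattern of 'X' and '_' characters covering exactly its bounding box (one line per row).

Start:
X_
XX
X_
After rotation 1 (CW):
XXX
_X_
After rotation 2 (CCW):
X_
XX
X_
After rotation 3 (CW):
XXX
_X_

Answer: XXX
_X_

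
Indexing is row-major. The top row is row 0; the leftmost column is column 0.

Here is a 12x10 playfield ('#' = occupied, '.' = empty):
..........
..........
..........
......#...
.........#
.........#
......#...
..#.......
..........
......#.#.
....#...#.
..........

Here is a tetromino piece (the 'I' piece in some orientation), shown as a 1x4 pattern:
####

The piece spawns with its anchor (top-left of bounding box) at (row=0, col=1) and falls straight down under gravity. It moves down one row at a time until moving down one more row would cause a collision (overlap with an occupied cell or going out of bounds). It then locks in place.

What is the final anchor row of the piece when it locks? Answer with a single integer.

Answer: 6

Derivation:
Spawn at (row=0, col=1). Try each row:
  row 0: fits
  row 1: fits
  row 2: fits
  row 3: fits
  row 4: fits
  row 5: fits
  row 6: fits
  row 7: blocked -> lock at row 6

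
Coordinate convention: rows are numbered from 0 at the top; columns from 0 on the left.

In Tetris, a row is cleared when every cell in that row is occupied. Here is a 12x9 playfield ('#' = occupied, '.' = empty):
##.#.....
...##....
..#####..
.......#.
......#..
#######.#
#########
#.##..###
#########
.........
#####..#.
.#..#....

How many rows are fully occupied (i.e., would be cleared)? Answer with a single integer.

Check each row:
  row 0: 6 empty cells -> not full
  row 1: 7 empty cells -> not full
  row 2: 4 empty cells -> not full
  row 3: 8 empty cells -> not full
  row 4: 8 empty cells -> not full
  row 5: 1 empty cell -> not full
  row 6: 0 empty cells -> FULL (clear)
  row 7: 3 empty cells -> not full
  row 8: 0 empty cells -> FULL (clear)
  row 9: 9 empty cells -> not full
  row 10: 3 empty cells -> not full
  row 11: 7 empty cells -> not full
Total rows cleared: 2

Answer: 2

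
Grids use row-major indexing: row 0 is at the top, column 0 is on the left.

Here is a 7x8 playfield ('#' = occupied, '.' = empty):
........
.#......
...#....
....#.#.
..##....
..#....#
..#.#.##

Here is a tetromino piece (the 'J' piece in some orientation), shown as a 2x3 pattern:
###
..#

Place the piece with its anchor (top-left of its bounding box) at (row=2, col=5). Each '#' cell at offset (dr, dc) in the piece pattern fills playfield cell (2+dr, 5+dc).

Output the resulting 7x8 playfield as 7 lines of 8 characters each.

Fill (2+0,5+0) = (2,5)
Fill (2+0,5+1) = (2,6)
Fill (2+0,5+2) = (2,7)
Fill (2+1,5+2) = (3,7)

Answer: ........
.#......
...#.###
....#.##
..##....
..#....#
..#.#.##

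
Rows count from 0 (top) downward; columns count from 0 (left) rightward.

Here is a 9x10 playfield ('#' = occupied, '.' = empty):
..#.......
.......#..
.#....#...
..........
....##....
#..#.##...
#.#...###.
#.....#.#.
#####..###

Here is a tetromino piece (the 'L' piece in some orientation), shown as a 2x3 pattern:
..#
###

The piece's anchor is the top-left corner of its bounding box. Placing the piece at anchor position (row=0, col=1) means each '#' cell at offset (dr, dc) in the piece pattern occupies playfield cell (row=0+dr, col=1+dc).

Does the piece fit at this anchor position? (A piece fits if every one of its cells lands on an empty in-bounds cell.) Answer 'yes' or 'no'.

Answer: yes

Derivation:
Check each piece cell at anchor (0, 1):
  offset (0,2) -> (0,3): empty -> OK
  offset (1,0) -> (1,1): empty -> OK
  offset (1,1) -> (1,2): empty -> OK
  offset (1,2) -> (1,3): empty -> OK
All cells valid: yes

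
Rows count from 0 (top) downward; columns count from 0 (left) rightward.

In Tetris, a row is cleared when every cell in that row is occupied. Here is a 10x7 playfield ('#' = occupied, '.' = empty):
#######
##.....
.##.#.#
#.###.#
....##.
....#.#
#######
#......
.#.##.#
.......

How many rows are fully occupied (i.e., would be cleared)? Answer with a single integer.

Check each row:
  row 0: 0 empty cells -> FULL (clear)
  row 1: 5 empty cells -> not full
  row 2: 3 empty cells -> not full
  row 3: 2 empty cells -> not full
  row 4: 5 empty cells -> not full
  row 5: 5 empty cells -> not full
  row 6: 0 empty cells -> FULL (clear)
  row 7: 6 empty cells -> not full
  row 8: 3 empty cells -> not full
  row 9: 7 empty cells -> not full
Total rows cleared: 2

Answer: 2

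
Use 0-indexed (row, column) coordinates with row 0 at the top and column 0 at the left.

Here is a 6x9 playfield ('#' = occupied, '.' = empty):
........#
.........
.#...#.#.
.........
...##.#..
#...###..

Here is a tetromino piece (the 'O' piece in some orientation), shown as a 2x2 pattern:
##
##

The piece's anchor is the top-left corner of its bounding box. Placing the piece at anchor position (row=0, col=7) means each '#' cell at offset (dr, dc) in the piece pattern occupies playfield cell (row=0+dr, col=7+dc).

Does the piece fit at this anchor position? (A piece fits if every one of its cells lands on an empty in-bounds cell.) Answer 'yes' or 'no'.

Check each piece cell at anchor (0, 7):
  offset (0,0) -> (0,7): empty -> OK
  offset (0,1) -> (0,8): occupied ('#') -> FAIL
  offset (1,0) -> (1,7): empty -> OK
  offset (1,1) -> (1,8): empty -> OK
All cells valid: no

Answer: no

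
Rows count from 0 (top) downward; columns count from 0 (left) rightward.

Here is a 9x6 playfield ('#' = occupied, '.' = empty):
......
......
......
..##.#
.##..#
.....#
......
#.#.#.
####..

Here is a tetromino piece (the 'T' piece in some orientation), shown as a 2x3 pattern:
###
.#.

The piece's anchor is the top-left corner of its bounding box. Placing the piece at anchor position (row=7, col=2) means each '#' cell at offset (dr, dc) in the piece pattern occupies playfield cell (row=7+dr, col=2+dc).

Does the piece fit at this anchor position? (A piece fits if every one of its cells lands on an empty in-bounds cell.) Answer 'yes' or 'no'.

Answer: no

Derivation:
Check each piece cell at anchor (7, 2):
  offset (0,0) -> (7,2): occupied ('#') -> FAIL
  offset (0,1) -> (7,3): empty -> OK
  offset (0,2) -> (7,4): occupied ('#') -> FAIL
  offset (1,1) -> (8,3): occupied ('#') -> FAIL
All cells valid: no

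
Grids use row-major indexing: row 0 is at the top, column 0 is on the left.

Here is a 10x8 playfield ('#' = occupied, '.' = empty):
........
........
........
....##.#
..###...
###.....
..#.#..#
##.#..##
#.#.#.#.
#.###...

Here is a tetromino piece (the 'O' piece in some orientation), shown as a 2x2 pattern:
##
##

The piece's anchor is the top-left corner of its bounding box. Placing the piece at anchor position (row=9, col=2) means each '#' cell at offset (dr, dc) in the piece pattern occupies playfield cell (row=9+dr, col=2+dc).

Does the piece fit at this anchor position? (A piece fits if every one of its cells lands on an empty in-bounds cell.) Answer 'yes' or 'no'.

Answer: no

Derivation:
Check each piece cell at anchor (9, 2):
  offset (0,0) -> (9,2): occupied ('#') -> FAIL
  offset (0,1) -> (9,3): occupied ('#') -> FAIL
  offset (1,0) -> (10,2): out of bounds -> FAIL
  offset (1,1) -> (10,3): out of bounds -> FAIL
All cells valid: no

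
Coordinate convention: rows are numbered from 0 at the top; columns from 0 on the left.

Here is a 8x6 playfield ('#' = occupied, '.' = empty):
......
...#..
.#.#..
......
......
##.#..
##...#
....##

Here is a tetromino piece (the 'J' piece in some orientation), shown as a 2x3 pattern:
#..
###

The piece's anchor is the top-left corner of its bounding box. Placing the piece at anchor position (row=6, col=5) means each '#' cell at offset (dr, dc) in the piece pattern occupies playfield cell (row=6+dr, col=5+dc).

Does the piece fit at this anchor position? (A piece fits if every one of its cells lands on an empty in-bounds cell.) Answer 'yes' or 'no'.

Answer: no

Derivation:
Check each piece cell at anchor (6, 5):
  offset (0,0) -> (6,5): occupied ('#') -> FAIL
  offset (1,0) -> (7,5): occupied ('#') -> FAIL
  offset (1,1) -> (7,6): out of bounds -> FAIL
  offset (1,2) -> (7,7): out of bounds -> FAIL
All cells valid: no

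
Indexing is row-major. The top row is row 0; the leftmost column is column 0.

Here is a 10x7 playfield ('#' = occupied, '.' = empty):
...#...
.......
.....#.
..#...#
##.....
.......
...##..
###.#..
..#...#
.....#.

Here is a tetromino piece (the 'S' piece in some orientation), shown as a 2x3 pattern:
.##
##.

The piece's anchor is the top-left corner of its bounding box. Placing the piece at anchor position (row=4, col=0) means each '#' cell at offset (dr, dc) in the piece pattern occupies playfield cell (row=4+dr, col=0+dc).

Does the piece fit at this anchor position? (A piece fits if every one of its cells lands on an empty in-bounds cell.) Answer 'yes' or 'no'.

Check each piece cell at anchor (4, 0):
  offset (0,1) -> (4,1): occupied ('#') -> FAIL
  offset (0,2) -> (4,2): empty -> OK
  offset (1,0) -> (5,0): empty -> OK
  offset (1,1) -> (5,1): empty -> OK
All cells valid: no

Answer: no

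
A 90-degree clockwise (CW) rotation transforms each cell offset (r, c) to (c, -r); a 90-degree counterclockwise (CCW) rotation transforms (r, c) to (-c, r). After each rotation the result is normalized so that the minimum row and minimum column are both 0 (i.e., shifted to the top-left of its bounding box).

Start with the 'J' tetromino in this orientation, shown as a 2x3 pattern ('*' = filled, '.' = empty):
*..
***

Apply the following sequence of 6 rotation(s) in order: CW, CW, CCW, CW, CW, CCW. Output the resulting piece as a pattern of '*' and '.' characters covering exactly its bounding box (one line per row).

Answer: ***
..*

Derivation:
Start:
*..
***
After rotation 1 (CW):
**
*.
*.
After rotation 2 (CW):
***
..*
After rotation 3 (CCW):
**
*.
*.
After rotation 4 (CW):
***
..*
After rotation 5 (CW):
.*
.*
**
After rotation 6 (CCW):
***
..*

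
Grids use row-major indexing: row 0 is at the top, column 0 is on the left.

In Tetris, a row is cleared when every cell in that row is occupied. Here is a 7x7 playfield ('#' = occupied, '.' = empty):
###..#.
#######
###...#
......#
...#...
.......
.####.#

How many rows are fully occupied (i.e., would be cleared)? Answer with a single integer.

Answer: 1

Derivation:
Check each row:
  row 0: 3 empty cells -> not full
  row 1: 0 empty cells -> FULL (clear)
  row 2: 3 empty cells -> not full
  row 3: 6 empty cells -> not full
  row 4: 6 empty cells -> not full
  row 5: 7 empty cells -> not full
  row 6: 2 empty cells -> not full
Total rows cleared: 1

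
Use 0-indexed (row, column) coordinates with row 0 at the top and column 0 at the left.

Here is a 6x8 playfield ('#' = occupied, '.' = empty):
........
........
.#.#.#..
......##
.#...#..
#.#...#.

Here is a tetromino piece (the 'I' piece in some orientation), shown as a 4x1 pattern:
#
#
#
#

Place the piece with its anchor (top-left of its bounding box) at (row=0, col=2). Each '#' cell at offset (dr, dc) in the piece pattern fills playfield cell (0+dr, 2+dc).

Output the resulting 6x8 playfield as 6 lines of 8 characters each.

Answer: ..#.....
..#.....
.###.#..
..#...##
.#...#..
#.#...#.

Derivation:
Fill (0+0,2+0) = (0,2)
Fill (0+1,2+0) = (1,2)
Fill (0+2,2+0) = (2,2)
Fill (0+3,2+0) = (3,2)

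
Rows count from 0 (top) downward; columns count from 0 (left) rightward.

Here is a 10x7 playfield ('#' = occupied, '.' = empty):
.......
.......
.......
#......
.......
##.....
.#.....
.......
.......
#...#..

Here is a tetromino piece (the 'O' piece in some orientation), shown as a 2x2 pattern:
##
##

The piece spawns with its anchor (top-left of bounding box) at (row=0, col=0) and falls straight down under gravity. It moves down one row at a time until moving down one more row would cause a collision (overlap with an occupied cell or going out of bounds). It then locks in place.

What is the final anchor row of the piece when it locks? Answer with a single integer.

Spawn at (row=0, col=0). Try each row:
  row 0: fits
  row 1: fits
  row 2: blocked -> lock at row 1

Answer: 1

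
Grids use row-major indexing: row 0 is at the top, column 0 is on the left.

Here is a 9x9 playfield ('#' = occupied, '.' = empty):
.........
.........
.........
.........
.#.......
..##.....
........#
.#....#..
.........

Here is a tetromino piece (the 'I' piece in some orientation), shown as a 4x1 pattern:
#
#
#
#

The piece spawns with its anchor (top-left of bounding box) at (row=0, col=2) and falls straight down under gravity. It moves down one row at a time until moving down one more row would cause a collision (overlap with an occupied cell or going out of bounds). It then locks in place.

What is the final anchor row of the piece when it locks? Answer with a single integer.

Spawn at (row=0, col=2). Try each row:
  row 0: fits
  row 1: fits
  row 2: blocked -> lock at row 1

Answer: 1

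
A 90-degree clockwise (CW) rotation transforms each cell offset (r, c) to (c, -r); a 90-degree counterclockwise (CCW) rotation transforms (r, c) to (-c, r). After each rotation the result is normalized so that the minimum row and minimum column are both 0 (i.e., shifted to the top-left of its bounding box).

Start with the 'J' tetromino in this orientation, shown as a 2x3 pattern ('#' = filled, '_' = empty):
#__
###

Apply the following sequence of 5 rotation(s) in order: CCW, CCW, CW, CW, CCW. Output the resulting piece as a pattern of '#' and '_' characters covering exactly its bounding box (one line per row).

Start:
#__
###
After rotation 1 (CCW):
_#
_#
##
After rotation 2 (CCW):
###
__#
After rotation 3 (CW):
_#
_#
##
After rotation 4 (CW):
#__
###
After rotation 5 (CCW):
_#
_#
##

Answer: _#
_#
##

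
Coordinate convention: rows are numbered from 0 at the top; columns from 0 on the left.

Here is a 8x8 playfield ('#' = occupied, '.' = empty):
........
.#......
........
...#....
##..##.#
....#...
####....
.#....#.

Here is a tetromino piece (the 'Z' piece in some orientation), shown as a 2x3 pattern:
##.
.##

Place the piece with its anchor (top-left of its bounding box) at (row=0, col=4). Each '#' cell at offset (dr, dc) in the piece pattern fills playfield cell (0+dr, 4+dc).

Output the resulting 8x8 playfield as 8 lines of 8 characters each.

Answer: ....##..
.#...##.
........
...#....
##..##.#
....#...
####....
.#....#.

Derivation:
Fill (0+0,4+0) = (0,4)
Fill (0+0,4+1) = (0,5)
Fill (0+1,4+1) = (1,5)
Fill (0+1,4+2) = (1,6)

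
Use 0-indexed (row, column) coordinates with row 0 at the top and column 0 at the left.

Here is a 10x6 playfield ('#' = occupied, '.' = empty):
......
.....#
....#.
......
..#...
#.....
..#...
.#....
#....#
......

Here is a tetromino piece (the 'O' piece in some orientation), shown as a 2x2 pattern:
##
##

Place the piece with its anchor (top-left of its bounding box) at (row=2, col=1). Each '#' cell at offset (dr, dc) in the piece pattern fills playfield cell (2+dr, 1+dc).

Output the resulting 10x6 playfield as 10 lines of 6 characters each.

Answer: ......
.....#
.##.#.
.##...
..#...
#.....
..#...
.#....
#....#
......

Derivation:
Fill (2+0,1+0) = (2,1)
Fill (2+0,1+1) = (2,2)
Fill (2+1,1+0) = (3,1)
Fill (2+1,1+1) = (3,2)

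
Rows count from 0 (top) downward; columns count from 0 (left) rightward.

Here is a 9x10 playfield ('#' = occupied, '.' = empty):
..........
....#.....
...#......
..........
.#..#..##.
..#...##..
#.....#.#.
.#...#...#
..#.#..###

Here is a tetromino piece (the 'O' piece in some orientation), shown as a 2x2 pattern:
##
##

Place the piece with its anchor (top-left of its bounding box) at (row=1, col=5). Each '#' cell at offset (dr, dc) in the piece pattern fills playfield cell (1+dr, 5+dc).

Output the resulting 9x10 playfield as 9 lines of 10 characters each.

Answer: ..........
....###...
...#.##...
..........
.#..#..##.
..#...##..
#.....#.#.
.#...#...#
..#.#..###

Derivation:
Fill (1+0,5+0) = (1,5)
Fill (1+0,5+1) = (1,6)
Fill (1+1,5+0) = (2,5)
Fill (1+1,5+1) = (2,6)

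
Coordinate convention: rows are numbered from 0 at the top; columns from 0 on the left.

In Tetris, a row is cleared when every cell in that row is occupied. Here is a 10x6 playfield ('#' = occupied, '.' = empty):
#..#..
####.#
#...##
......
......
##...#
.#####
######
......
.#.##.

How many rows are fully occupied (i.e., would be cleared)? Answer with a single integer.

Answer: 1

Derivation:
Check each row:
  row 0: 4 empty cells -> not full
  row 1: 1 empty cell -> not full
  row 2: 3 empty cells -> not full
  row 3: 6 empty cells -> not full
  row 4: 6 empty cells -> not full
  row 5: 3 empty cells -> not full
  row 6: 1 empty cell -> not full
  row 7: 0 empty cells -> FULL (clear)
  row 8: 6 empty cells -> not full
  row 9: 3 empty cells -> not full
Total rows cleared: 1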